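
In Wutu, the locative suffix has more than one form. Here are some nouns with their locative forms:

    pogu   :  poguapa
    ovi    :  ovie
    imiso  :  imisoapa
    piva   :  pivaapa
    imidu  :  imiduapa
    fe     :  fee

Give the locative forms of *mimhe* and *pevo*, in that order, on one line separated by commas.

The suffix is conditioned by the last vowel: -e when the last vowel of the stem is a front vowel (*ovi*, *fe*); -apa when the last vowel of the stem is a back vowel (*pogu*, *imiso*, *piva*, *imidu*).
Since the last vowel of *mimhe* is /e/ (a front vowel), it takes -e, giving *mimhee*.
*pevo*: last vowel = /o/, a back vowel → -apa → *pevoapa*.

mimhee, pevoapa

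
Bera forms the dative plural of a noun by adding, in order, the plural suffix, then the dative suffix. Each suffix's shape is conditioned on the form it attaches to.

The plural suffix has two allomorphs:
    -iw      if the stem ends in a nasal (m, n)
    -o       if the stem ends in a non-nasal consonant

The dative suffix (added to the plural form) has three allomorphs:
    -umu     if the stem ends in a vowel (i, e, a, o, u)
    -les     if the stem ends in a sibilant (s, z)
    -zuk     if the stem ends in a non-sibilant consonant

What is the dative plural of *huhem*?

Since the final consonant of *huhem* is /m/ (a nasal), it takes -iw, giving *huhemiw*.
Since the final sound of the plural form *huhemiw* is /w/ (a non-sibilant consonant), it takes -zuk, giving *huhemiwzuk*.

huhemiwzuk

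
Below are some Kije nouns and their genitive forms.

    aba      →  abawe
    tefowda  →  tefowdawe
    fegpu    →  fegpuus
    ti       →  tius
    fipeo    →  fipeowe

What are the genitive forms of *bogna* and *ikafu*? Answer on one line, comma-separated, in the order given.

bognawe, ikafuus

The suffix is conditioned by the last vowel: -us when the last vowel of the stem is a high vowel (*fegpu*, *ti*); -we when the last vowel of the stem is a non-high vowel (*aba*, *tefowda*, *fipeo*).
The last vowel of *bogna* is /a/, which is a non-high vowel, so the suffix is -we, giving *bognawe*.
The last vowel of *ikafu* is /u/, which is a high vowel, so the suffix is -us, giving *ikafuus*.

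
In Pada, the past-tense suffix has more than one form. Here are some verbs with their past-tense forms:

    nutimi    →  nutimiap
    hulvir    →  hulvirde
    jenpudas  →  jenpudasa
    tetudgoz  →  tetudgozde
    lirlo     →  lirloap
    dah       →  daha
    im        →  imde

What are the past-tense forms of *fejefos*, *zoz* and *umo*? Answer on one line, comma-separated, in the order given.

fejefosa, zozde, umoap

The pattern is voicing of the final sound: -a when the stem ends in a voiceless consonant (*jenpudas*, *dah*); -de when the stem ends in a voiced consonant (*hulvir*, *tetudgoz*, *im*); -ap when the stem ends in a vowel (*nutimi*, *lirlo*).
*fejefos*: final sound = /s/, a voiceless consonant → -a → *fejefosa*.
*zoz*: final sound = /z/, a voiced consonant → -de → *zozde*.
*umo* — final sound /o/ (a vowel) → -ap → *umoap*.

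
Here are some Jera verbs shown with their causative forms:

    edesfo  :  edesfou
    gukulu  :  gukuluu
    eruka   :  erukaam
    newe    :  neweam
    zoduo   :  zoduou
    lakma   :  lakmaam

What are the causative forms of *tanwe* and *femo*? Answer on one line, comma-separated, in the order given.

Looking at the last vowel of each stem: -u when the last vowel of the stem is a rounded vowel (*edesfo*, *gukulu*, *zoduo*); -am when the last vowel of the stem is an unrounded vowel (*eruka*, *newe*, *lakma*).
Since the last vowel of *tanwe* is /e/ (an unrounded vowel), it takes -am, giving *tanweam*.
*femo*: last vowel = /o/, a rounded vowel → -u → *femou*.

tanweam, femou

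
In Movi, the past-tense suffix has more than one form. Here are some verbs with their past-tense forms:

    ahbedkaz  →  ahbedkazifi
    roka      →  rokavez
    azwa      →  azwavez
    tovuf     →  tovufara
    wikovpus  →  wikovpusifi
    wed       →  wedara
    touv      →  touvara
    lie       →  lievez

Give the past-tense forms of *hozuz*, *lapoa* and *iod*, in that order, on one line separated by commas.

Looking at the final sound of each stem: -ifi when the stem ends in a sibilant (*ahbedkaz*, *wikovpus*); -ara when the stem ends in a non-sibilant consonant (*tovuf*, *wed*, *touv*); -vez when the stem ends in a vowel (*roka*, *azwa*, *lie*).
*hozuz*: final sound = /z/, a sibilant → -ifi → *hozuzifi*.
The final sound of *lapoa* is /a/, which is a vowel, so the suffix is -vez, giving *lapoavez*.
*iod* — final sound /d/ (a non-sibilant consonant) → -ara → *iodara*.

hozuzifi, lapoavez, iodara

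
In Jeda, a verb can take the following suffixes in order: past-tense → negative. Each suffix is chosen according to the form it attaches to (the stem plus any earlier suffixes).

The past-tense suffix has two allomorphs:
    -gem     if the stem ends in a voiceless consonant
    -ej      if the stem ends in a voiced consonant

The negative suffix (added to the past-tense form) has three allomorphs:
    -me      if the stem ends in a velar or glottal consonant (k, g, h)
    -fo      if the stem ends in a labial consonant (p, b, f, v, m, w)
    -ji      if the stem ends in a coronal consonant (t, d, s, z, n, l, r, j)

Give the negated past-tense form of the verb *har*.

*har* — final consonant /r/ (voiced) → -ej → *harej*.
The past-tense form *harej* — final consonant /j/ (coronal) → -ji → *harejji*.

harejji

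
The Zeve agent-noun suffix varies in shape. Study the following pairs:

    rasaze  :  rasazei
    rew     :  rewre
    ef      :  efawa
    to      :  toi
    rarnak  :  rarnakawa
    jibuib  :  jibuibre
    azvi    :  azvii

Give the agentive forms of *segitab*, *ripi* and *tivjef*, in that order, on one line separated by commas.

The alternation tracks the final sound of the stem — -awa when the stem ends in a voiceless consonant (*ef*, *rarnak*); -re when the stem ends in a voiced consonant (*rew*, *jibuib*); -i when the stem ends in a vowel (*rasaze*, *to*, *azvi*).
The final sound of *segitab* is /b/, which is a voiced consonant, so the suffix is -re, giving *segitabre*.
*ripi*: final sound = /i/, a vowel → -i → *ripii*.
The final sound of *tivjef* is /f/, which is a voiceless consonant, so the suffix is -awa, giving *tivjefawa*.

segitabre, ripii, tivjefawa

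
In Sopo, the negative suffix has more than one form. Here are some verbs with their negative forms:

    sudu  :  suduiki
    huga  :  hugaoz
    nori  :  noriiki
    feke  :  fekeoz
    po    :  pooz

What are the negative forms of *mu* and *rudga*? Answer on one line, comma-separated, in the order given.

muiki, rudgaoz

The suffix is conditioned by the last vowel: -iki when the last vowel of the stem is a high vowel (*sudu*, *nori*); -oz when the last vowel of the stem is a non-high vowel (*huga*, *feke*, *po*).
*mu*: last vowel = /u/, a high vowel → -iki → *muiki*.
The last vowel of *rudga* is /a/, which is a non-high vowel, so the suffix is -oz, giving *rudgaoz*.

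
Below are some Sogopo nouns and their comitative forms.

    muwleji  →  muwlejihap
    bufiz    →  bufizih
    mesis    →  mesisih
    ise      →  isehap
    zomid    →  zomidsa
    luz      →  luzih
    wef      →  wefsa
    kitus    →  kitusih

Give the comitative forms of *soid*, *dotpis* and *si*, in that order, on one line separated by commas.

The pattern is sibilance of the final sound: -ih when the stem ends in a sibilant (*bufiz*, *mesis*, *luz*, *kitus*); -sa when the stem ends in a non-sibilant consonant (*zomid*, *wef*); -hap when the stem ends in a vowel (*muwleji*, *ise*).
Since the final sound of *soid* is /d/ (a non-sibilant consonant), it takes -sa, giving *soidsa*.
Since the final sound of *dotpis* is /s/ (a sibilant), it takes -ih, giving *dotpisih*.
*si* — final sound /i/ (a vowel) → -hap → *sihap*.

soidsa, dotpisih, sihap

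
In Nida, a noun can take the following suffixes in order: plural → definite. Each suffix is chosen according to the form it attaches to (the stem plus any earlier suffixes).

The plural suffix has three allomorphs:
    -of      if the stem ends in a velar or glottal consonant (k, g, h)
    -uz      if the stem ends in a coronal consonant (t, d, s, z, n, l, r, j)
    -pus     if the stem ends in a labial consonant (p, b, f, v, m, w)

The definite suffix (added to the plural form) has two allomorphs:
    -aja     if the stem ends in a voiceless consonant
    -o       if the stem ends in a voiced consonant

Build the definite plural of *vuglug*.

vuglugofaja

The final consonant of *vuglug* is /g/, which is velar/glottal, so the plural suffix is -of, giving *vuglugof*.
Since the final consonant of the plural form *vuglugof* is /f/ (voiceless), it takes -aja, giving *vuglugofaja*.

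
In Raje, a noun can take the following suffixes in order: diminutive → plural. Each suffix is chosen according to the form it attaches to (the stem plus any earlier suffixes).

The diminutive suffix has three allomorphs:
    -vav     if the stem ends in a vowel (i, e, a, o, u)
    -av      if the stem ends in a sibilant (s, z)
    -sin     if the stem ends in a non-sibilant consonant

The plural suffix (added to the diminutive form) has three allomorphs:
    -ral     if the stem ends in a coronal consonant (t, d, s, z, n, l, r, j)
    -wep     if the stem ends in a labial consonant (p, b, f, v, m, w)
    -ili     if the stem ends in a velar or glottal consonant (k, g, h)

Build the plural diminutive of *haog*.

haogsinral

The final sound of *haog* is /g/, which is a non-sibilant consonant, so the diminutive suffix is -sin, giving *haogsin*.
The diminutive form *haogsin* — final consonant /n/ (coronal) → -ral → *haogsinral*.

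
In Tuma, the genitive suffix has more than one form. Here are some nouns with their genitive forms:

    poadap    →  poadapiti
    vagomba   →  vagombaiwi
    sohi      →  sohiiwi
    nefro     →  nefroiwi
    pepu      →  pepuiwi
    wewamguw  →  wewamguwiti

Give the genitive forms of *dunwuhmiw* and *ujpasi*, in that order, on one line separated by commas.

The suffix is conditioned by the final sound: -iti when the stem ends in a consonant (*poadap*, *wewamguw*); -iwi when the stem ends in a vowel (*vagomba*, *sohi*, *nefro*, *pepu*).
*dunwuhmiw*: final sound = /w/, a consonant → -iti → *dunwuhmiwiti*.
*ujpasi*: final sound = /i/, a vowel → -iwi → *ujpasiiwi*.

dunwuhmiwiti, ujpasiiwi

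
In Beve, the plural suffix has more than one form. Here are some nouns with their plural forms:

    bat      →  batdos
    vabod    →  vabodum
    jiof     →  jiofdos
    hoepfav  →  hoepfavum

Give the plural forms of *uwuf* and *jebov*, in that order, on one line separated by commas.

uwufdos, jebovum

The alternation tracks the final consonant of the stem — -dos when the stem ends in a voiceless consonant (*bat*, *jiof*); -um when the stem ends in a voiced consonant (*vabod*, *hoepfav*).
*uwuf* — final consonant /f/ (voiceless) → -dos → *uwufdos*.
*jebov* — final consonant /v/ (voiced) → -um → *jebovum*.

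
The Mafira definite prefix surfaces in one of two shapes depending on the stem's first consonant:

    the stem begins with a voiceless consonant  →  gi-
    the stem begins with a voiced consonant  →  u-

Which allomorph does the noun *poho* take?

gi-

Since the first consonant of *poho* is /p/ (voiceless), it takes gi-.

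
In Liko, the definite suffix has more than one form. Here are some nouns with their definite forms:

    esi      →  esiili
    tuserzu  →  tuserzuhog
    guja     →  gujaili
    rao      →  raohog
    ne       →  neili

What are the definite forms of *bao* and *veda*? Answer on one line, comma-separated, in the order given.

baohog, vedaili

The pattern is rounding harmony: -hog when the last vowel of the stem is a rounded vowel (*tuserzu*, *rao*); -ili when the last vowel of the stem is an unrounded vowel (*esi*, *guja*, *ne*).
*bao* — last vowel /o/ (a rounded vowel) → -hog → *baohog*.
*veda* — last vowel /a/ (an unrounded vowel) → -ili → *vedaili*.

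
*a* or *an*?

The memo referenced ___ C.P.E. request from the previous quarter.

a

The indefinite article is chosen by the initial *sound* of the following word, not its spelling.
The initialism *C.P.E.* is read letter by letter; the first letter, C, is pronounced /siː/, which begins with a consonant sound.
So the article is *a*: The memo referenced a C.P.E. request from the previous quarter.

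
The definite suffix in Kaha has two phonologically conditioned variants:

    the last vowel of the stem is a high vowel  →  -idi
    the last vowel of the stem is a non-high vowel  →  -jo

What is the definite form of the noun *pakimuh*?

The last vowel of *pakimuh* is /u/, which is a high vowel, so the suffix is -idi, giving *pakimuhidi*.

pakimuhidi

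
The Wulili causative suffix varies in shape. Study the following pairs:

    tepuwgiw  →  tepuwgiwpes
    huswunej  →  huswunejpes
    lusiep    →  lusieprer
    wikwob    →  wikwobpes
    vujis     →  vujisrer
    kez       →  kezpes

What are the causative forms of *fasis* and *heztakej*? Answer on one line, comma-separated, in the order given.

The alternation tracks the final consonant of the stem — -rer when the stem ends in a voiceless consonant (*lusiep*, *vujis*); -pes when the stem ends in a voiced consonant (*tepuwgiw*, *huswunej*, *wikwob*, *kez*).
*fasis* — final consonant /s/ (voiceless) → -rer → *fasisrer*.
The final consonant of *heztakej* is /j/, which is voiced, so the suffix is -pes, giving *heztakejpes*.

fasisrer, heztakejpes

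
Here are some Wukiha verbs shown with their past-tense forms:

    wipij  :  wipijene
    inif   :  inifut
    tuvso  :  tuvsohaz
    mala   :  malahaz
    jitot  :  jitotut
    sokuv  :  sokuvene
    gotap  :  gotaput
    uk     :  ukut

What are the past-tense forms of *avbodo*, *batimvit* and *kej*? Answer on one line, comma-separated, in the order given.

The suffix is conditioned by the final sound: -ut when the stem ends in a voiceless consonant (*inif*, *jitot*, *gotap*, *uk*); -ene when the stem ends in a voiced consonant (*wipij*, *sokuv*); -haz when the stem ends in a vowel (*tuvso*, *mala*).
The final sound of *avbodo* is /o/, which is a vowel, so the suffix is -haz, giving *avbodohaz*.
*batimvit*: final sound = /t/, a voiceless consonant → -ut → *batimvitut*.
*kej*: final sound = /j/, a voiced consonant → -ene → *kejene*.

avbodohaz, batimvitut, kejene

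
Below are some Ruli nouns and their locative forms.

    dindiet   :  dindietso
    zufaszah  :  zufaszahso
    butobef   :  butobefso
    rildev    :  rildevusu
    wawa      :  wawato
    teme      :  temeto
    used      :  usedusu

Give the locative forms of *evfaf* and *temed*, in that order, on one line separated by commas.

The pattern is voicing of the final sound: -so when the stem ends in a voiceless consonant (*dindiet*, *zufaszah*, *butobef*); -usu when the stem ends in a voiced consonant (*rildev*, *used*); -to when the stem ends in a vowel (*wawa*, *teme*).
*evfaf*: final sound = /f/, a voiceless consonant → -so → *evfafso*.
The final sound of *temed* is /d/, which is a voiced consonant, so the suffix is -usu, giving *temedusu*.

evfafso, temedusu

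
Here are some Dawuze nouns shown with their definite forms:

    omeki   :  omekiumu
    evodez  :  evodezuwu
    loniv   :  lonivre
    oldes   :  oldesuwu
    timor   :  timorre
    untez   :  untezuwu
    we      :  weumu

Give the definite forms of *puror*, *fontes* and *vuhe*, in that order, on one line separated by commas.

The alternation tracks the final sound of the stem — -uwu when the stem ends in a sibilant (*evodez*, *oldes*, *untez*); -re when the stem ends in a non-sibilant consonant (*loniv*, *timor*); -umu when the stem ends in a vowel (*omeki*, *we*).
Since the final sound of *puror* is /r/ (a non-sibilant consonant), it takes -re, giving *purorre*.
*fontes* — final sound /s/ (a sibilant) → -uwu → *fontesuwu*.
The final sound of *vuhe* is /e/, which is a vowel, so the suffix is -umu, giving *vuheumu*.

purorre, fontesuwu, vuheumu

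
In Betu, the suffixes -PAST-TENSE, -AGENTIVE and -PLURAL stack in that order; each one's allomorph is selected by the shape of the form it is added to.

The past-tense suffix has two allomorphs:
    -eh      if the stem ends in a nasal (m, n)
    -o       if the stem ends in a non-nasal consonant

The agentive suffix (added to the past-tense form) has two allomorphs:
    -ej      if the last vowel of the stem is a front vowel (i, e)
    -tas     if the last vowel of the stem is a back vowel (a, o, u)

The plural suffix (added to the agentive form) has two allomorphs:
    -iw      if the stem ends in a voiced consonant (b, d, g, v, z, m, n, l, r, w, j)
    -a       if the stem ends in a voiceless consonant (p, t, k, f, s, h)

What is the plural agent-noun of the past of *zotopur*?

Since the final consonant of *zotopur* is /r/ (non-nasal), it takes -o, giving *zotopuro*.
The past-tense form *zotopuro* — last vowel /o/ (a back vowel) → -tas → *zotopurotas*.
Since the final consonant of the agentive form *zotopurotas* is /s/ (voiceless), it takes -a, giving *zotopurotasa*.

zotopurotasa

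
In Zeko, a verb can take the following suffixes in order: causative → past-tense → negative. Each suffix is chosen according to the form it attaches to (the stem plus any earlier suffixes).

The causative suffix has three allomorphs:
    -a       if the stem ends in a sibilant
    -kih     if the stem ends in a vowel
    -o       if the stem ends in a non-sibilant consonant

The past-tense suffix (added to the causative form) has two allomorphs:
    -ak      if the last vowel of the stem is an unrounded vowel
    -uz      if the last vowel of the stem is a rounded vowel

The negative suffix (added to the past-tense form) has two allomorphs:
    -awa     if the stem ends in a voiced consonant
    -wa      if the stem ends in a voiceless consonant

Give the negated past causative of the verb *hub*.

hubouzawa

*hub*: final sound = /b/, a non-sibilant consonant → -o → *hubo*.
The causative form *hubo* — last vowel /o/ (a rounded vowel) → -uz → *hubouz*.
The past-tense form *hubouz* — final consonant /z/ (voiced) → -awa → *hubouzawa*.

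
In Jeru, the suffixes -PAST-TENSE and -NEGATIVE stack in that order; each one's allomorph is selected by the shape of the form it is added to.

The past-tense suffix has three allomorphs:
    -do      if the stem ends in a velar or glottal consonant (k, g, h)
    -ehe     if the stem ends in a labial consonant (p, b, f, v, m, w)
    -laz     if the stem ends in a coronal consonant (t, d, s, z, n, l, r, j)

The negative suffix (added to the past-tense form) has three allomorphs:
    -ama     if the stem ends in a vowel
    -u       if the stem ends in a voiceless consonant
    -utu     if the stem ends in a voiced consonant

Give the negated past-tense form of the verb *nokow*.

Since the final consonant of *nokow* is /w/ (labial), it takes -ehe, giving *nokowehe*.
The past-tense form *nokowehe*: final sound = /e/, a vowel → -ama → *nokoweheama*.

nokoweheama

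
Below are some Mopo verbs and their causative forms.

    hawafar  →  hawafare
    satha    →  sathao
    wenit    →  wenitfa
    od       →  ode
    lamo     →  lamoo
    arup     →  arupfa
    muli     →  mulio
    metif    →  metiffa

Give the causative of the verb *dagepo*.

The alternation tracks the final sound of the stem — -fa when the stem ends in a voiceless consonant (*wenit*, *arup*, *metif*); -e when the stem ends in a voiced consonant (*hawafar*, *od*); -o when the stem ends in a vowel (*satha*, *lamo*, *muli*).
*dagepo*: final sound = /o/, a vowel → -o → *dagepoo*.

dagepoo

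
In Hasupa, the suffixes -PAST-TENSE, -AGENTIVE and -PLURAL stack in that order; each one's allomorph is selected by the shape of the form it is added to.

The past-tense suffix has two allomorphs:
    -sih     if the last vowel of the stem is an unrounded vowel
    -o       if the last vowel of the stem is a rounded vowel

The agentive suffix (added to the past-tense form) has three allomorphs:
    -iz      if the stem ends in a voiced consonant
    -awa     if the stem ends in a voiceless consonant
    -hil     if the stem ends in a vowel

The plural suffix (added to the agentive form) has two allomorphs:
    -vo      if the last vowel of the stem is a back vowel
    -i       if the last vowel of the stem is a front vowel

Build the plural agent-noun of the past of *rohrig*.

Since the last vowel of *rohrig* is /i/ (an unrounded vowel), it takes -sih, giving *rohrigsih*.
The final sound of the past-tense form *rohrigsih* is /h/, which is a voiceless consonant, so the agentive suffix is -awa, giving *rohrigsihawa*.
The last vowel of the agentive form *rohrigsihawa* is /a/, which is a back vowel, so the plural suffix is -vo, giving *rohrigsihawavo*.

rohrigsihawavo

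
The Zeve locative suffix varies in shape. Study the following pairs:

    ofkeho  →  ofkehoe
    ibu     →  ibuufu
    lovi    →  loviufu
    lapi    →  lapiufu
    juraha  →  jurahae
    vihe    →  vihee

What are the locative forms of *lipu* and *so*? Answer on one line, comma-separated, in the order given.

lipuufu, soe

The pattern is height harmony: -ufu when the last vowel of the stem is a high vowel (*ibu*, *lovi*, *lapi*); -e when the last vowel of the stem is a non-high vowel (*ofkeho*, *juraha*, *vihe*).
*lipu*: last vowel = /u/, a high vowel → -ufu → *lipuufu*.
Since the last vowel of *so* is /o/ (a non-high vowel), it takes -e, giving *soe*.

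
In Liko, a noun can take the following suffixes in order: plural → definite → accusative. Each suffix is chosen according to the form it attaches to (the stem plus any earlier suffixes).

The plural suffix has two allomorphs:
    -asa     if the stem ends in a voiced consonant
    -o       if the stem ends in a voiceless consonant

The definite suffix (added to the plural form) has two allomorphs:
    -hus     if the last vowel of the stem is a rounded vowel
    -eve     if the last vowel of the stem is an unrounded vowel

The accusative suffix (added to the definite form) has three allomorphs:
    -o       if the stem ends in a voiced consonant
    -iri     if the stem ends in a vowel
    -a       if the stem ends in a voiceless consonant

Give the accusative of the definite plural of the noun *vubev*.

vubevasaeveiri

Since the final consonant of *vubev* is /v/ (voiced), it takes -asa, giving *vubevasa*.
The last vowel of the plural form *vubevasa* is /a/, which is an unrounded vowel, so the definite suffix is -eve, giving *vubevasaeve*.
The definite form *vubevasaeve*: final sound = /e/, a vowel → -iri → *vubevasaeveiri*.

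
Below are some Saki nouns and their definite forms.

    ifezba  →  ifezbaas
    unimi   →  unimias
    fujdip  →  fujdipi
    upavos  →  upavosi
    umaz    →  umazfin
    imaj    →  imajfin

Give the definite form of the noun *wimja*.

wimjaas

The alternation tracks the final sound of the stem — -i when the stem ends in a voiceless consonant (*fujdip*, *upavos*); -fin when the stem ends in a voiced consonant (*umaz*, *imaj*); -as when the stem ends in a vowel (*ifezba*, *unimi*).
*wimja*: final sound = /a/, a vowel → -as → *wimjaas*.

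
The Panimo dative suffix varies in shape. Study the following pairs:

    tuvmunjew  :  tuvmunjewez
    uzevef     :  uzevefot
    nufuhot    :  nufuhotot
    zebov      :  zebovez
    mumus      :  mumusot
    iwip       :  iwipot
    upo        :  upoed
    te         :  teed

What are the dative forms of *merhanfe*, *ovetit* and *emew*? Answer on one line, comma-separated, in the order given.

Looking at the final sound of each stem: -ot when the stem ends in a voiceless consonant (*uzevef*, *nufuhot*, *mumus*, *iwip*); -ez when the stem ends in a voiced consonant (*tuvmunjew*, *zebov*); -ed when the stem ends in a vowel (*upo*, *te*).
Since the final sound of *merhanfe* is /e/ (a vowel), it takes -ed, giving *merhanfeed*.
The final sound of *ovetit* is /t/, which is a voiceless consonant, so the suffix is -ot, giving *ovetitot*.
*emew*: final sound = /w/, a voiced consonant → -ez → *emewez*.

merhanfeed, ovetitot, emewez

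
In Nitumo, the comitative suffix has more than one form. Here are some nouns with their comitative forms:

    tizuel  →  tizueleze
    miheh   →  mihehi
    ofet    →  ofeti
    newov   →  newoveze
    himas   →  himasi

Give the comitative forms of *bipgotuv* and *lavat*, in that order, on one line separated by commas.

bipgotuveze, lavati

The pattern is voicing of the final consonant: -i when the stem ends in a voiceless consonant (*miheh*, *ofet*, *himas*); -eze when the stem ends in a voiced consonant (*tizuel*, *newov*).
The final consonant of *bipgotuv* is /v/, which is voiced, so the suffix is -eze, giving *bipgotuveze*.
*lavat*: final consonant = /t/, voiceless → -i → *lavati*.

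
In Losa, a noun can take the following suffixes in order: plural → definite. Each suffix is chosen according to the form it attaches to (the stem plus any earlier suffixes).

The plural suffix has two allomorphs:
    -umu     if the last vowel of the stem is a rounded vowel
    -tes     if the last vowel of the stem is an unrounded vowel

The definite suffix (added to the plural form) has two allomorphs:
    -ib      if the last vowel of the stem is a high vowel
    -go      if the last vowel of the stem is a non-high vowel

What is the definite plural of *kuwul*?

kuwulumuib

Since the last vowel of *kuwul* is /u/ (a rounded vowel), it takes -umu, giving *kuwulumu*.
The plural form *kuwulumu* — last vowel /u/ (a high vowel) → -ib → *kuwulumuib*.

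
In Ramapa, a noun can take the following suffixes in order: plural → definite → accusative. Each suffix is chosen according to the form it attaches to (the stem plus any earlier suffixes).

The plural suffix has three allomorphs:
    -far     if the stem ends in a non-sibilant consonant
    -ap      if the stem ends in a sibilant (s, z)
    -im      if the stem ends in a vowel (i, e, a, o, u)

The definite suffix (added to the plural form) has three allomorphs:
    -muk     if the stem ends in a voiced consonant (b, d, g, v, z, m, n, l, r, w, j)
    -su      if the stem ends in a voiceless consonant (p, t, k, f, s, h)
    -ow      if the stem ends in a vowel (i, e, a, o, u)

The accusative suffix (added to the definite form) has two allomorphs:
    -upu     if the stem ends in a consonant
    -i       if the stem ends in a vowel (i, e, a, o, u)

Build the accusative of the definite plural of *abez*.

Since the final sound of *abez* is /z/ (a sibilant), it takes -ap, giving *abezap*.
The plural form *abezap*: final sound = /p/, a voiceless consonant → -su → *abezapsu*.
Since the final sound of the definite form *abezapsu* is /u/ (a vowel), it takes -i, giving *abezapsui*.

abezapsui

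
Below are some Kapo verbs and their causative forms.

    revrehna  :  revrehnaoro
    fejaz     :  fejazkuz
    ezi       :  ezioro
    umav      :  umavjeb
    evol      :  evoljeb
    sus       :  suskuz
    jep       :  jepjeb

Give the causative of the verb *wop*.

The pattern is sibilance of the final sound: -kuz when the stem ends in a sibilant (*fejaz*, *sus*); -jeb when the stem ends in a non-sibilant consonant (*umav*, *evol*, *jep*); -oro when the stem ends in a vowel (*revrehna*, *ezi*).
The final sound of *wop* is /p/, which is a non-sibilant consonant, so the suffix is -jeb, giving *wopjeb*.

wopjeb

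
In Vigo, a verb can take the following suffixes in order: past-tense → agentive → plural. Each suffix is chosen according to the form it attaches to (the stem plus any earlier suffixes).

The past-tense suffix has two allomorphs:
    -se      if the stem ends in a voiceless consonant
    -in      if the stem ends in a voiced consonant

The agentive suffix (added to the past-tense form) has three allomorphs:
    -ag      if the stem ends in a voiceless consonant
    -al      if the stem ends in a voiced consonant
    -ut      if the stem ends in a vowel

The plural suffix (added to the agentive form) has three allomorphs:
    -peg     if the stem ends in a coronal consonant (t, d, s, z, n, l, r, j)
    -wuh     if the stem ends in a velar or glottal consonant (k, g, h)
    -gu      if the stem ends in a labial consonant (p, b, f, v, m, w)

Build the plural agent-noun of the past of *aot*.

aotseutpeg

*aot* — final consonant /t/ (voiceless) → -se → *aotse*.
The past-tense form *aotse*: final sound = /e/, a vowel → -ut → *aotseut*.
The agentive form *aotseut*: final consonant = /t/, coronal → -peg → *aotseutpeg*.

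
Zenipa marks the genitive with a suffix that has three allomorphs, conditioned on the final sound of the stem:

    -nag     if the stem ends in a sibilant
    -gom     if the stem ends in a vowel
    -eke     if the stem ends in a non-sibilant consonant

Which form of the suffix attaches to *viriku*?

-gom

*viriku*: final sound = /u/, a vowel → -gom.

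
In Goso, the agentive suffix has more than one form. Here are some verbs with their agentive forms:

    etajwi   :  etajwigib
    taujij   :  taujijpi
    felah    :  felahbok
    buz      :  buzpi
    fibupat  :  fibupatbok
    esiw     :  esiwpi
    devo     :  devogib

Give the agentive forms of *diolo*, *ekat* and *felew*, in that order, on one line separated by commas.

The alternation tracks the final sound of the stem — -bok when the stem ends in a voiceless consonant (*felah*, *fibupat*); -pi when the stem ends in a voiced consonant (*taujij*, *buz*, *esiw*); -gib when the stem ends in a vowel (*etajwi*, *devo*).
*diolo*: final sound = /o/, a vowel → -gib → *diologib*.
*ekat*: final sound = /t/, a voiceless consonant → -bok → *ekatbok*.
Since the final sound of *felew* is /w/ (a voiced consonant), it takes -pi, giving *felewpi*.

diologib, ekatbok, felewpi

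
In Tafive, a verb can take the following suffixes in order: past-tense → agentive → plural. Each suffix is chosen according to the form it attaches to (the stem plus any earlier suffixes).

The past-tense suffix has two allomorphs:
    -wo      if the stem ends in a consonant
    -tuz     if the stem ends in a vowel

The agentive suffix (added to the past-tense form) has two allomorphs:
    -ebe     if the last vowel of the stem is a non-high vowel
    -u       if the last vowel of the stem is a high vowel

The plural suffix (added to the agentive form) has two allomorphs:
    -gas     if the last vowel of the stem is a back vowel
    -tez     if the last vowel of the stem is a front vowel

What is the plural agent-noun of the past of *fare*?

The final sound of *fare* is /e/, which is a vowel, so the past-tense suffix is -tuz, giving *faretuz*.
Since the last vowel of the past-tense form *faretuz* is /u/ (a high vowel), it takes -u, giving *faretuzu*.
The agentive form *faretuzu* — last vowel /u/ (a back vowel) → -gas → *faretuzugas*.

faretuzugas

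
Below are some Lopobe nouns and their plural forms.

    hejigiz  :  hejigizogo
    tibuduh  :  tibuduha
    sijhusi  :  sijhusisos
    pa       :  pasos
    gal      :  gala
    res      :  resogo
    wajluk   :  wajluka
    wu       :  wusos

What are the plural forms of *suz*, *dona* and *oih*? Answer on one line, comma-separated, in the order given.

suzogo, donasos, oiha

The alternation tracks the final sound of the stem — -ogo when the stem ends in a sibilant (*hejigiz*, *res*); -a when the stem ends in a non-sibilant consonant (*tibuduh*, *gal*, *wajluk*); -sos when the stem ends in a vowel (*sijhusi*, *pa*, *wu*).
*suz*: final sound = /z/, a sibilant → -ogo → *suzogo*.
*dona* — final sound /a/ (a vowel) → -sos → *donasos*.
*oih*: final sound = /h/, a non-sibilant consonant → -a → *oiha*.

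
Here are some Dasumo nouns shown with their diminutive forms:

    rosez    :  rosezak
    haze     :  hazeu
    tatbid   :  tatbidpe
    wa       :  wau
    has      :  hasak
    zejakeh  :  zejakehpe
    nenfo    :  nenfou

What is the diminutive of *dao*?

The alternation tracks the final sound of the stem — -ak when the stem ends in a sibilant (*rosez*, *has*); -pe when the stem ends in a non-sibilant consonant (*tatbid*, *zejakeh*); -u when the stem ends in a vowel (*haze*, *wa*, *nenfo*).
Since the final sound of *dao* is /o/ (a vowel), it takes -u, giving *daou*.

daou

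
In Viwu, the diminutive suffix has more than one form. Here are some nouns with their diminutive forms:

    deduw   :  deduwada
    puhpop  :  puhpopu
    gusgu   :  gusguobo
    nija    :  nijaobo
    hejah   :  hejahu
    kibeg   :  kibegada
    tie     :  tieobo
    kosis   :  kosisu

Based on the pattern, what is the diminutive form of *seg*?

segada

The suffix is conditioned by the final sound: -u when the stem ends in a voiceless consonant (*puhpop*, *hejah*, *kosis*); -ada when the stem ends in a voiced consonant (*deduw*, *kibeg*); -obo when the stem ends in a vowel (*gusgu*, *nija*, *tie*).
*seg* — final sound /g/ (a voiced consonant) → -ada → *segada*.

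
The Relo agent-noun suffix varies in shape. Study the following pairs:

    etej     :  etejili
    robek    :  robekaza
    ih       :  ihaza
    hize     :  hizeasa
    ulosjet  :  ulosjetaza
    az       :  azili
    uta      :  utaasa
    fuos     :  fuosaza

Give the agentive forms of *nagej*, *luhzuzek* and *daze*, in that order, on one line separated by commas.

nagejili, luhzuzekaza, dazeasa

Looking at the final sound of each stem: -aza when the stem ends in a voiceless consonant (*robek*, *ih*, *ulosjet*, *fuos*); -ili when the stem ends in a voiced consonant (*etej*, *az*); -asa when the stem ends in a vowel (*hize*, *uta*).
The final sound of *nagej* is /j/, which is a voiced consonant, so the suffix is -ili, giving *nagejili*.
The final sound of *luhzuzek* is /k/, which is a voiceless consonant, so the suffix is -aza, giving *luhzuzekaza*.
*daze* — final sound /e/ (a vowel) → -asa → *dazeasa*.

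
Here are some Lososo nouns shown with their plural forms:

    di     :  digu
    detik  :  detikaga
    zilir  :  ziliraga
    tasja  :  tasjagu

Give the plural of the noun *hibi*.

hibigu

The pattern is consonant vs. vowel: -aga when the stem ends in a consonant (*detik*, *zilir*); -gu when the stem ends in a vowel (*di*, *tasja*).
*hibi*: final sound = /i/, a vowel → -gu → *hibigu*.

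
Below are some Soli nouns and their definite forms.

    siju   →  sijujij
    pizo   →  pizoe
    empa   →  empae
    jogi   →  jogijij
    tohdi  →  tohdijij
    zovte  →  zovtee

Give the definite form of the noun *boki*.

bokijij

The alternation tracks the last vowel of the stem — -jij when the last vowel of the stem is a high vowel (*siju*, *jogi*, *tohdi*); -e when the last vowel of the stem is a non-high vowel (*pizo*, *empa*, *zovte*).
The last vowel of *boki* is /i/, which is a high vowel, so the suffix is -jij, giving *bokijij*.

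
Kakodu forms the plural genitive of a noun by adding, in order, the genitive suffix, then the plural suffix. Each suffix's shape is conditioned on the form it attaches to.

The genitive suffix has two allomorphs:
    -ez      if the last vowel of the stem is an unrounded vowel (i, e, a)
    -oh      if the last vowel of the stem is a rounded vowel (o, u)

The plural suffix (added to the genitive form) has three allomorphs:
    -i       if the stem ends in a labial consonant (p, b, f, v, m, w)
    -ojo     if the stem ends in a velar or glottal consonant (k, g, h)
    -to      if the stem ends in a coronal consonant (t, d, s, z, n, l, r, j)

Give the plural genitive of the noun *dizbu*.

*dizbu*: last vowel = /u/, a rounded vowel → -oh → *dizbuoh*.
Since the final consonant of the genitive form *dizbuoh* is /h/ (velar/glottal), it takes -ojo, giving *dizbuohojo*.

dizbuohojo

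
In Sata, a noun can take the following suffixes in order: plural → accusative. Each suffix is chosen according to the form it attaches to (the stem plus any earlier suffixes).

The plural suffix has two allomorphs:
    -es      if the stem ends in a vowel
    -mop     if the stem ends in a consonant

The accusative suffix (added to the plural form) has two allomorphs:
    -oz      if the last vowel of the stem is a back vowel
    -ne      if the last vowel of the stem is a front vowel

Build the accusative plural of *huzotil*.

*huzotil*: final sound = /l/, a consonant → -mop → *huzotilmop*.
The last vowel of the plural form *huzotilmop* is /o/, which is a back vowel, so the accusative suffix is -oz, giving *huzotilmopoz*.

huzotilmopoz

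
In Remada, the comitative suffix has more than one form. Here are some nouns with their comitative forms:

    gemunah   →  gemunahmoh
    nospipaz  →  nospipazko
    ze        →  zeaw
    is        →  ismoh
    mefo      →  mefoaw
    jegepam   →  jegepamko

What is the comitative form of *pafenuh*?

The pattern is voicing of the final sound: -moh when the stem ends in a voiceless consonant (*gemunah*, *is*); -ko when the stem ends in a voiced consonant (*nospipaz*, *jegepam*); -aw when the stem ends in a vowel (*ze*, *mefo*).
The final sound of *pafenuh* is /h/, which is a voiceless consonant, so the suffix is -moh, giving *pafenuhmoh*.

pafenuhmoh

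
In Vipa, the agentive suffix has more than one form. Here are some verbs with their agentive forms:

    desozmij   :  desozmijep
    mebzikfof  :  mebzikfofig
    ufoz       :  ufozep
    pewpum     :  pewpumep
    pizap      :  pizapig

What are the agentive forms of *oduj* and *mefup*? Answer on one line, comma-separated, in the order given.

odujep, mefupig

The pattern is voicing of the final consonant: -ig when the stem ends in a voiceless consonant (*mebzikfof*, *pizap*); -ep when the stem ends in a voiced consonant (*desozmij*, *ufoz*, *pewpum*).
*oduj* — final consonant /j/ (voiced) → -ep → *odujep*.
*mefup* — final consonant /p/ (voiceless) → -ig → *mefupig*.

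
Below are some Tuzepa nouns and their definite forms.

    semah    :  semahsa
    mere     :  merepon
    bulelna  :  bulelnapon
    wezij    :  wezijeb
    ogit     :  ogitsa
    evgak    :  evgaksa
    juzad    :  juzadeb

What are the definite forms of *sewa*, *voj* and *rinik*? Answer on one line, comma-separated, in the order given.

sewapon, vojeb, riniksa

Looking at the final sound of each stem: -sa when the stem ends in a voiceless consonant (*semah*, *ogit*, *evgak*); -eb when the stem ends in a voiced consonant (*wezij*, *juzad*); -pon when the stem ends in a vowel (*mere*, *bulelna*).
Since the final sound of *sewa* is /a/ (a vowel), it takes -pon, giving *sewapon*.
Since the final sound of *voj* is /j/ (a voiced consonant), it takes -eb, giving *vojeb*.
The final sound of *rinik* is /k/, which is a voiceless consonant, so the suffix is -sa, giving *riniksa*.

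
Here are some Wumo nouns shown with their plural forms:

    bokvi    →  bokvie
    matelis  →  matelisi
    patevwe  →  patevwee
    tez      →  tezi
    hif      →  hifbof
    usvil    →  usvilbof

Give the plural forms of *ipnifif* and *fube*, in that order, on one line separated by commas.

ipnififbof, fubee

The pattern is sibilance of the final sound: -i when the stem ends in a sibilant (*matelis*, *tez*); -bof when the stem ends in a non-sibilant consonant (*hif*, *usvil*); -e when the stem ends in a vowel (*bokvi*, *patevwe*).
The final sound of *ipnifif* is /f/, which is a non-sibilant consonant, so the suffix is -bof, giving *ipnififbof*.
Since the final sound of *fube* is /e/ (a vowel), it takes -e, giving *fubee*.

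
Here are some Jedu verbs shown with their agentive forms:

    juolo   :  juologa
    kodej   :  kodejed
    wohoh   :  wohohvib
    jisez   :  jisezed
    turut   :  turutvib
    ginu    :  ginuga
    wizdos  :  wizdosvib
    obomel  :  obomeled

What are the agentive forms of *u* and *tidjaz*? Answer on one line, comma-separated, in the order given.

The suffix is conditioned by the final sound: -vib when the stem ends in a voiceless consonant (*wohoh*, *turut*, *wizdos*); -ed when the stem ends in a voiced consonant (*kodej*, *jisez*, *obomel*); -ga when the stem ends in a vowel (*juolo*, *ginu*).
*u* — final sound /u/ (a vowel) → -ga → *uga*.
Since the final sound of *tidjaz* is /z/ (a voiced consonant), it takes -ed, giving *tidjazed*.

uga, tidjazed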